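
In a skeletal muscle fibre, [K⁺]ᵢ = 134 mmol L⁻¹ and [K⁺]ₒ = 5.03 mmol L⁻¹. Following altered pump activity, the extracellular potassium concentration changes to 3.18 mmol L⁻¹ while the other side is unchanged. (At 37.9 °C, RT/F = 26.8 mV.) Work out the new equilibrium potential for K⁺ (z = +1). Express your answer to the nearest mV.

-100 mV

After the shift: [K⁺]_out = 3.18, [K⁺]_in = 134 mmol L⁻¹.
E_new = (26.8/1)·ln(3.18/134) = 26.80 · (-3.7410) = -100.26 mV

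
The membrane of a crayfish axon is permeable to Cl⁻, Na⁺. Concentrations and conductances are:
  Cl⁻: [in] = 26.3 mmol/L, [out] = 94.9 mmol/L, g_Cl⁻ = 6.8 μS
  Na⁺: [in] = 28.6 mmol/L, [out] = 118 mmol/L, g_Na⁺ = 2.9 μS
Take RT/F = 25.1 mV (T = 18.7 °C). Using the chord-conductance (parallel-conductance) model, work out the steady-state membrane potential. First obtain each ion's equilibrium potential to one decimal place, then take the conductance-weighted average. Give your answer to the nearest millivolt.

E_Cl⁻ = (25.1/-1)·ln(94.9/26.3) = -32.2 mV
E_Na⁺ = (25.1/1)·ln(118/28.6) = 35.6 mV
Vm = (Σ gᵢEᵢ)/(Σ gᵢ) = (6.8·-32.2 + 2.9·35.6) / (6.8 + 2.9)
= -115.72 / 9.7 = -11.93 mV

-12 mV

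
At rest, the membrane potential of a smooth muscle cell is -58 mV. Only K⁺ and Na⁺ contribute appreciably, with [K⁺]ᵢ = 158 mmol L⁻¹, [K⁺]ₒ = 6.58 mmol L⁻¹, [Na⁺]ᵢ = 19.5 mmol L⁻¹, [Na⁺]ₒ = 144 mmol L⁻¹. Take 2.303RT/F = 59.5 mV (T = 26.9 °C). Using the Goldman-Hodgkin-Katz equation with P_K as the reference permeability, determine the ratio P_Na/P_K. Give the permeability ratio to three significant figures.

Let α = P_Na/P_K. GHK: Vm = 59.5·log₁₀[(Kₒ + α·Naₒ)/(Kᵢ + α·Naᵢ)].
10^(Vm/59.5) = 10^(-58.0/59.5) = 0.10598
So 0.10598·(Kᵢ + α·Naᵢ) = Kₒ + α·Naₒ → α = (0.10598·158.0 − 6.58) / (144.0 − 0.10598·19.5)
α = (16.74 − 6.58) / (144.0 − 2.067) = 10.16/141.9 = 0.07161

0.0716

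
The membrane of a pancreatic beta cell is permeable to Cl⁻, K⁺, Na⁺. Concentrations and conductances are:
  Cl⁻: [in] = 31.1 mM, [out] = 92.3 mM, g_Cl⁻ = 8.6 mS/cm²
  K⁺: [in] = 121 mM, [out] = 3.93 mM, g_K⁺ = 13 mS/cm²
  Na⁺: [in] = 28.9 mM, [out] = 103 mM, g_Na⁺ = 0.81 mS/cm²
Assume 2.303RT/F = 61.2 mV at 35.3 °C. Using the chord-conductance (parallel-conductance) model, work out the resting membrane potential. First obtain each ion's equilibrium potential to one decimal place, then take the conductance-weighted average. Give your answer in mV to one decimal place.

E_Cl⁻ = (61.2/-1)·log₁₀(92.3/31.1) = -28.9 mV
E_K⁺ = (61.2/1)·log₁₀(3.93/121) = -91.1 mV
E_Na⁺ = (61.2/1)·log₁₀(103/28.9) = 33.8 mV
Vm = (Σ gᵢEᵢ)/(Σ gᵢ) = (8.6·-28.9 + 13·-91.1 + 0.81·33.8) / (8.6 + 13 + 0.81)
= -1405.46 / 22.41 = -62.72 mV

-62.7 mV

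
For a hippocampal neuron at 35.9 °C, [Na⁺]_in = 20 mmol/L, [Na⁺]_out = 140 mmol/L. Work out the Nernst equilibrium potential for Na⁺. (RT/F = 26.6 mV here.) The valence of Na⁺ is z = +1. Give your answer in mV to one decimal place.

51.8 mV

E = (26.6/z) · ln([Na⁺]_out/[Na⁺]_in) with z = +1.
= (26.6/1) · ln(140/20) = 26.60 · ln(7)
= 26.60 · (1.9459) = 51.76 mV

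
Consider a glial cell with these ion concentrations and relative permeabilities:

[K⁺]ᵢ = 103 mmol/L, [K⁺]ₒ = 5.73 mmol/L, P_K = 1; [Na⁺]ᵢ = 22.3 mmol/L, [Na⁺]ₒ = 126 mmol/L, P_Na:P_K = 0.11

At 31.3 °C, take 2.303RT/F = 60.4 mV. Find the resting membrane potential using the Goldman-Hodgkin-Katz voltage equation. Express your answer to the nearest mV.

Vm = 60.4 · log₁₀[(Σ P·[cation]ₒ + Σ P·[anion]ᵢ) / (Σ P·[cation]ᵢ + Σ P·[anion]ₒ)]
Numerator = 1×5.73 + 0.11×126 = 19.59
Denominator = 1×103 + 0.11×22.3 = 105.5
Vm = 60.4 · log₁₀(0.18577) = 60.4 × (-0.7310) = -44.15 mV

-44 mV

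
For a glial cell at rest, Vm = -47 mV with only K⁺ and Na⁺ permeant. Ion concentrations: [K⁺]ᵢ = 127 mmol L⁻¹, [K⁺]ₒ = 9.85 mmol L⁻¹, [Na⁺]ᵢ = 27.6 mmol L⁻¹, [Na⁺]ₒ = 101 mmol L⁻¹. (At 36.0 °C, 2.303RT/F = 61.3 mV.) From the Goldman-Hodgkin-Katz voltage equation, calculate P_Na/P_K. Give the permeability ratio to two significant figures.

Let α = P_Na/P_K. GHK: Vm = 61.3·log₁₀[(Kₒ + α·Naₒ)/(Kᵢ + α·Naᵢ)].
10^(Vm/61.3) = 10^(-47.0/61.3) = 0.17111
So 0.17111·(Kᵢ + α·Naᵢ) = Kₒ + α·Naₒ → α = (0.17111·127.0 − 9.85) / (101.0 − 0.17111·27.6)
α = (21.73 − 9.85) / (101.0 − 4.723) = 11.88/96.28 = 0.1234

0.12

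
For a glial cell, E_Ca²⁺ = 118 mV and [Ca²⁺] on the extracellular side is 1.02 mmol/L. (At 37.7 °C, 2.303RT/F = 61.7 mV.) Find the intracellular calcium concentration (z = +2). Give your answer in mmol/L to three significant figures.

0.000153 mmol/L

Nernst: E = (61.7/2) · log₁₀([out]/[in]), so log₁₀([out]/[in]) = 118.0 × 2 / 61.7 = 3.8250.
[out]/[in] = 10^(3.8250) = 6683.
[in] = 1.02 / 6683 = 0.0001526 mmol/L.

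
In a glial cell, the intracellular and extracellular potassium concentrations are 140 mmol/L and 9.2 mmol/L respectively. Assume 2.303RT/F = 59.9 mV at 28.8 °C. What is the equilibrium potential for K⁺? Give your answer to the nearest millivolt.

E = (59.9/z) · log₁₀([K⁺]_out/[K⁺]_in) with z = +1.
= (59.9/1) · log₁₀(9.2/140) = 59.90 · log₁₀(0.06571)
= 59.90 · (-1.1823) = -70.82 mV

-71 mV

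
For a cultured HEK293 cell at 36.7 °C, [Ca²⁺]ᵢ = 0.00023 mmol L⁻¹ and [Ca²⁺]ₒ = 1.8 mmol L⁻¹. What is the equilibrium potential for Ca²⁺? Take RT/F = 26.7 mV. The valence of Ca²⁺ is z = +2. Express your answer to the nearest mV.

E = (26.7/z) · ln([Ca²⁺]_out/[Ca²⁺]_in) with z = +2.
= (26.7/2) · ln(1.8/0.00023) = 13.35 · ln(7826)
= 13.35 · (8.9652) = 119.69 mV

120 mV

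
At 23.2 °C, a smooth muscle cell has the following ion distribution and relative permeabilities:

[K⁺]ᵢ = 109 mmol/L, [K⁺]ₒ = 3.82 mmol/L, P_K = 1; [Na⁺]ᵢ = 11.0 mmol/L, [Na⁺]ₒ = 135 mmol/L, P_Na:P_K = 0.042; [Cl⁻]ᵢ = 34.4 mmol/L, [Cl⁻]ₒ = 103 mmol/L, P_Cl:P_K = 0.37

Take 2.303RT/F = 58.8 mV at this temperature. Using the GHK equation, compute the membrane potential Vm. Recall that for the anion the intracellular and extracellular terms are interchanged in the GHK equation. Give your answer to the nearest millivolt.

Vm = 58.8 · log₁₀[(Σ P·[cation]ₒ + Σ P·[anion]ᵢ) / (Σ P·[cation]ᵢ + Σ P·[anion]ₒ)]
Numerator = 1×3.82 + 0.042×135 + 0.37×34.4 = 22.22
Denominator = 1×109 + 0.042×11.0 + 0.37×103 = 147.6
Vm = 58.8 · log₁₀(0.15056) = 58.8 × (-0.8223) = -48.35 mV

-48 mV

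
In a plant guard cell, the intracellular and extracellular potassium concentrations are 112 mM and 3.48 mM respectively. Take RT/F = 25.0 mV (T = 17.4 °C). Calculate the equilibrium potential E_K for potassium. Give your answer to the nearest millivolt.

-87 mV

E = (25.0/z) · ln([K⁺]_out/[K⁺]_in) with z = +1.
= (25.0/1) · ln(3.48/112) = 25.00 · ln(0.03107)
= 25.00 · (-3.4715) = -86.79 mV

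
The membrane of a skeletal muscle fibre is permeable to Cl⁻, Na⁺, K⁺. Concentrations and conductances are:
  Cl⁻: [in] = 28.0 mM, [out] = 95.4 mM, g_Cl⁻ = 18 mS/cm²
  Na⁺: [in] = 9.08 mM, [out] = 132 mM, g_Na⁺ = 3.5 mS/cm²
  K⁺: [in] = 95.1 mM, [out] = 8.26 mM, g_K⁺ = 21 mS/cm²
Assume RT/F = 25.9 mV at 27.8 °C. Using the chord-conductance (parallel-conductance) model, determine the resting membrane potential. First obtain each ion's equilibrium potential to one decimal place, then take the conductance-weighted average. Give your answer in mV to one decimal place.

E_Cl⁻ = (25.9/-1)·ln(95.4/28.0) = -31.8 mV
E_Na⁺ = (25.9/1)·ln(132/9.08) = 69.3 mV
E_K⁺ = (25.9/1)·ln(8.26/95.1) = -63.3 mV
Vm = (Σ gᵢEᵢ)/(Σ gᵢ) = (18·-31.8 + 3.5·69.3 + 21·-63.3) / (18 + 3.5 + 21)
= -1659.15 / 42.5 = -39.04 mV

-39.0 mV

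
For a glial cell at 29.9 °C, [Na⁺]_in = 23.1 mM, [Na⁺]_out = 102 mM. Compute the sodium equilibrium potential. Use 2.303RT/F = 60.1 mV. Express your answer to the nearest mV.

E = (60.1/z) · log₁₀([Na⁺]_out/[Na⁺]_in) with z = +1.
= (60.1/1) · log₁₀(102/23.1) = 60.10 · log₁₀(4.416)
= 60.10 · (0.6450) = 38.76 mV

39 mV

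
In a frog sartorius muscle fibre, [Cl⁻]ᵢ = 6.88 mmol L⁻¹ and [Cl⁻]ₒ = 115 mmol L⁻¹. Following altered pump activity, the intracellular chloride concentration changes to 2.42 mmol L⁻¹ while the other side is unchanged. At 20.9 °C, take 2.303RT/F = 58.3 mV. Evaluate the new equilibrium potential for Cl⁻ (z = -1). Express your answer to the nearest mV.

-98 mV

After the shift: [Cl⁻]_out = 115, [Cl⁻]_in = 2.42 mmol L⁻¹.
E_new = (58.3/-1)·log₁₀(115/2.42) = -58.30 · (1.6769) = -97.76 mV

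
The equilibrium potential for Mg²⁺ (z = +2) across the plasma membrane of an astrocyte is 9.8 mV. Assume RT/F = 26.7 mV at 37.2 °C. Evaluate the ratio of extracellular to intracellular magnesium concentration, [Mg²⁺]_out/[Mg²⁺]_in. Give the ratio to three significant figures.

2.08

ln([out]/[in]) = E·z/(26.7) = 9.8 × 2 / 26.7 = 0.7341
[out]/[in] = e^(0.7341) = 2.084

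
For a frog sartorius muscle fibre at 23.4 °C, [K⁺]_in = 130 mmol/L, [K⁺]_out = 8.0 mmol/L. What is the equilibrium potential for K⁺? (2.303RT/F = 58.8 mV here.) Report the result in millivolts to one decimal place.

E = (58.8/z) · log₁₀([K⁺]_out/[K⁺]_in) with z = +1.
= (58.8/1) · log₁₀(8.0/130) = 58.80 · log₁₀(0.06154)
= 58.80 · (-1.2109) = -71.20 mV

-71.2 mV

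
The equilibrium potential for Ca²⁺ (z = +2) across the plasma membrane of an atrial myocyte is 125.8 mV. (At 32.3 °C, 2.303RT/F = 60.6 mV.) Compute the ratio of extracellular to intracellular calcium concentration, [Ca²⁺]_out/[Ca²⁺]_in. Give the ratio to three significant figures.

log₁₀([out]/[in]) = E·z/(60.6) = 125.8 × 2 / 60.6 = 4.1518
[out]/[in] = 10^(4.1518) = 1.418e+04

14200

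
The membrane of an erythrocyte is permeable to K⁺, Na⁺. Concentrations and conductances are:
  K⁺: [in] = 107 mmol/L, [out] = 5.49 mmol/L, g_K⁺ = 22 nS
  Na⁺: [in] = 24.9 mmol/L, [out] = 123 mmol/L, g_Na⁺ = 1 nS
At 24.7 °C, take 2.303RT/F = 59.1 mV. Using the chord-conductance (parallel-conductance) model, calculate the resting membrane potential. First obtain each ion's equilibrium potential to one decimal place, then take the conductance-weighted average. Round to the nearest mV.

E_K⁺ = (59.1/1)·log₁₀(5.49/107) = -76.2 mV
E_Na⁺ = (59.1/1)·log₁₀(123/24.9) = 41.0 mV
Vm = (Σ gᵢEᵢ)/(Σ gᵢ) = (22·-76.2 + 1·41.0) / (22 + 1)
= -1635.40 / 23 = -71.10 mV

-71 mV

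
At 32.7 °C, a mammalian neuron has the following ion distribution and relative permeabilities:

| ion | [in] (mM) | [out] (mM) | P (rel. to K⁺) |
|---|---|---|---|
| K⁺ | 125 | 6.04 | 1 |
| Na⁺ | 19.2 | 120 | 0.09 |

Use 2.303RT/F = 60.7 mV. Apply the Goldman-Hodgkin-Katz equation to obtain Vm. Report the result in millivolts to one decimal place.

-53.2 mV

Vm = 60.7 · log₁₀[(Σ P·[cation]ₒ + Σ P·[anion]ᵢ) / (Σ P·[cation]ᵢ + Σ P·[anion]ₒ)]
Numerator = 1×6.04 + 0.09×120 = 16.84
Denominator = 1×125 + 0.09×19.2 = 126.7
Vm = 60.7 · log₁₀(0.13288) = 60.7 × (-0.8765) = -53.21 mV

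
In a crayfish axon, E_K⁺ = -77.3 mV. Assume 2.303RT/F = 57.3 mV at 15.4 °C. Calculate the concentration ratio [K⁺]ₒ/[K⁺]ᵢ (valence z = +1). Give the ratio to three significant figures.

log₁₀([out]/[in]) = E·z/(57.3) = -77.3 × 1 / 57.3 = -1.3490
[out]/[in] = 10^(-1.3490) = 0.04477

0.0448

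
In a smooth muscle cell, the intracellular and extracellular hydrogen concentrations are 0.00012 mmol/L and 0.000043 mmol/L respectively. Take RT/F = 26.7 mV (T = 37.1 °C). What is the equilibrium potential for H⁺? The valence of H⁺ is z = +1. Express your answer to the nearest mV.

-27 mV

E = (26.7/z) · ln([H⁺]_out/[H⁺]_in) with z = +1.
= (26.7/1) · ln(0.000043/0.00012) = 26.70 · ln(0.3583)
= 26.70 · (-1.0263) = -27.40 mV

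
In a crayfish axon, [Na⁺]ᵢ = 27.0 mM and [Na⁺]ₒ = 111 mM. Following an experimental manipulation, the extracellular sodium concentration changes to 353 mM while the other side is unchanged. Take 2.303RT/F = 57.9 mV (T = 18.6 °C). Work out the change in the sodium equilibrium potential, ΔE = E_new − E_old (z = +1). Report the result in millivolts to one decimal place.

29.1 mV

E_old = (57.9/1)·log₁₀(111/27.0) = 35.55 mV
E_new = (57.9/1)·log₁₀(353/27.0) = 64.64 mV
ΔE = 64.64 − (35.55) = 29.09 mV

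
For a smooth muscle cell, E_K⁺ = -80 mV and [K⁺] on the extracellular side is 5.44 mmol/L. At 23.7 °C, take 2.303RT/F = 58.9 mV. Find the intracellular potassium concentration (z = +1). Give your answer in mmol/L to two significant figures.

Nernst: E = (58.9/1) · log₁₀([out]/[in]), so log₁₀([out]/[in]) = -80.0 × 1 / 58.9 = -1.3582.
[out]/[in] = 10^(-1.3582) = 0.04383.
[in] = 5.44 / 0.04383 = 124.1 mmol/L.

120 mmol/L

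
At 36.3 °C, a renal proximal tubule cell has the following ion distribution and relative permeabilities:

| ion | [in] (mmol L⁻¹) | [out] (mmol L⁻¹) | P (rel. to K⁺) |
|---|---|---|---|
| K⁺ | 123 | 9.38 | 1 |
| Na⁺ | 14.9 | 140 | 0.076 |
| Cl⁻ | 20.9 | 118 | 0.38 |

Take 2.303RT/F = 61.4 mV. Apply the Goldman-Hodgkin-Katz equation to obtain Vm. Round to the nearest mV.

Vm = 61.4 · log₁₀[(Σ P·[cation]ₒ + Σ P·[anion]ᵢ) / (Σ P·[cation]ᵢ + Σ P·[anion]ₒ)]
Numerator = 1×9.38 + 0.076×140 + 0.38×20.9 = 27.96
Denominator = 1×123 + 0.076×14.9 + 0.38×118 = 169
Vm = 61.4 · log₁₀(0.16548) = 61.4 × (-0.7812) = -47.97 mV

-48 mV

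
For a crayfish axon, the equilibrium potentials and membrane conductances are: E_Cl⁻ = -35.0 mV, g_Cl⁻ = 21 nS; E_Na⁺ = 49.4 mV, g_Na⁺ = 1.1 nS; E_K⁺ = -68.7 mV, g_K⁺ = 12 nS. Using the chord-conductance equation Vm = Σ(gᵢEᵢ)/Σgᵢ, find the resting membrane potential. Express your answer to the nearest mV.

-44 mV

Σ gᵢEᵢ = 21·(-35.0) + 1.1·(49.4) + 12·(-68.7) = -1505.06
Σ gᵢ = 21 + 1.1 + 12 = 34.1
Vm = -1505.06 / 34.1 = -44.14 mV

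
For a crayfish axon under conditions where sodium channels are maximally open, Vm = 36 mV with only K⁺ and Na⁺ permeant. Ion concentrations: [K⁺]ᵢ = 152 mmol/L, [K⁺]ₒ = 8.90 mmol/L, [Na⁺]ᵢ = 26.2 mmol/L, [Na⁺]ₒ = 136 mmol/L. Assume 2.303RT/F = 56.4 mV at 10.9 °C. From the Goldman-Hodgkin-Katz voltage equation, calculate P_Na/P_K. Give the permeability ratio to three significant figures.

29.5

Let α = P_Na/P_K. GHK: Vm = 56.4·log₁₀[(Kₒ + α·Naₒ)/(Kᵢ + α·Naᵢ)].
10^(Vm/56.4) = 10^(36.0/56.4) = 4.3481
So 4.3481·(Kᵢ + α·Naᵢ) = Kₒ + α·Naₒ → α = (4.3481·152.0 − 8.9) / (136.0 − 4.3481·26.2)
α = (660.9 − 8.9) / (136.0 − 113.9) = 652/22.08 = 29.53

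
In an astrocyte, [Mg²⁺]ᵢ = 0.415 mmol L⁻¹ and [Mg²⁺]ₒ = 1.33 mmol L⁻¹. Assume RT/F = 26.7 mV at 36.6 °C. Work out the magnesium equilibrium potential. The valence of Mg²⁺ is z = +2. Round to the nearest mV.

E = (26.7/z) · ln([Mg²⁺]_out/[Mg²⁺]_in) with z = +2.
= (26.7/2) · ln(1.33/0.415) = 13.35 · ln(3.205)
= 13.35 · (1.1647) = 15.55 mV

16 mV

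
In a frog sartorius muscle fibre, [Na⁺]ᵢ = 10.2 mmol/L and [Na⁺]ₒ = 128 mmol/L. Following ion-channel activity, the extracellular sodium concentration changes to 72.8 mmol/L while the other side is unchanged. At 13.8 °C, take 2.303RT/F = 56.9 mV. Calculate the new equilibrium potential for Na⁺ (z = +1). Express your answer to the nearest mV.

49 mV

After the shift: [Na⁺]_out = 72.8, [Na⁺]_in = 10.2 mmol/L.
E_new = (56.9/1)·log₁₀(72.8/10.2) = 56.90 · (0.8535) = 48.57 mV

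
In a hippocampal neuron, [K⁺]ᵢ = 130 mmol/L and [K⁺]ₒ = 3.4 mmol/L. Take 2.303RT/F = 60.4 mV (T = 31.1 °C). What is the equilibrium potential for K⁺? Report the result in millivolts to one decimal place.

E = (60.4/z) · log₁₀([K⁺]_out/[K⁺]_in) with z = +1.
= (60.4/1) · log₁₀(3.4/130) = 60.40 · log₁₀(0.02615)
= 60.40 · (-1.5825) = -95.58 mV

-95.6 mV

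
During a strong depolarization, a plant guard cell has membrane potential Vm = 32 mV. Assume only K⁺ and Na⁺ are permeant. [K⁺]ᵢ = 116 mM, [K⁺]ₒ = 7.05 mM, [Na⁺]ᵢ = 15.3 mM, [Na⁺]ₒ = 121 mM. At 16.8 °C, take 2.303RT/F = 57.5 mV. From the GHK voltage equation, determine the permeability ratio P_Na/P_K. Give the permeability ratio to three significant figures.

6.23

Let α = P_Na/P_K. GHK: Vm = 57.5·log₁₀[(Kₒ + α·Naₒ)/(Kᵢ + α·Naᵢ)].
10^(Vm/57.5) = 10^(32.0/57.5) = 3.6018
So 3.6018·(Kᵢ + α·Naᵢ) = Kₒ + α·Naₒ → α = (3.6018·116.0 − 7.05) / (121.0 − 3.6018·15.3)
α = (417.8 − 7.05) / (121.0 − 55.11) = 410.8/65.89 = 6.234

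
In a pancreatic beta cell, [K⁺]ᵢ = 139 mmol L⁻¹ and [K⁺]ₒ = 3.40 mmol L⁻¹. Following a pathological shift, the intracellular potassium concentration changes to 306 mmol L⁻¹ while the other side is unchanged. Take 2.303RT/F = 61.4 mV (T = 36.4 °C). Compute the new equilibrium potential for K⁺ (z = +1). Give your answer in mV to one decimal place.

After the shift: [K⁺]_out = 3.40, [K⁺]_in = 306 mmol L⁻¹.
E_new = (61.4/1)·log₁₀(3.40/306) = 61.40 · (-1.9542) = -119.99 mV

-120.0 mV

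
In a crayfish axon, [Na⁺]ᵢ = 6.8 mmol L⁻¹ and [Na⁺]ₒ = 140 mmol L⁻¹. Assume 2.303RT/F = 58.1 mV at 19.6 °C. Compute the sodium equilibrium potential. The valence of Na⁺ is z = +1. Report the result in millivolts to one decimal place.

76.3 mV

E = (58.1/z) · log₁₀([Na⁺]_out/[Na⁺]_in) with z = +1.
= (58.1/1) · log₁₀(140/6.8) = 58.10 · log₁₀(20.59)
= 58.10 · (1.3136) = 76.32 mV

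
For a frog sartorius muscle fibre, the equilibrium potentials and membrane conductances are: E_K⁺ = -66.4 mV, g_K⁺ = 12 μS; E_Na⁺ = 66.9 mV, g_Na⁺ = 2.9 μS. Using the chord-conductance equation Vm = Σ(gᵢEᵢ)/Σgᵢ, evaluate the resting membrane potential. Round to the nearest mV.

-40 mV

Σ gᵢEᵢ = 12·(-66.4) + 2.9·(66.9) = -602.79
Σ gᵢ = 12 + 2.9 = 14.9
Vm = -602.79 / 14.9 = -40.46 mV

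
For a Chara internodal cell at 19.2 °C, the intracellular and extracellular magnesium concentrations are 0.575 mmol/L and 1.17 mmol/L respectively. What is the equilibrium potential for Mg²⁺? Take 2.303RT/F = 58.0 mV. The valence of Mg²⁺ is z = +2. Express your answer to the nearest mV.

9 mV

E = (58.0/z) · log₁₀([Mg²⁺]_out/[Mg²⁺]_in) with z = +2.
= (58.0/2) · log₁₀(1.17/0.575) = 29.00 · log₁₀(2.035)
= 29.00 · (0.3085) = 8.95 mV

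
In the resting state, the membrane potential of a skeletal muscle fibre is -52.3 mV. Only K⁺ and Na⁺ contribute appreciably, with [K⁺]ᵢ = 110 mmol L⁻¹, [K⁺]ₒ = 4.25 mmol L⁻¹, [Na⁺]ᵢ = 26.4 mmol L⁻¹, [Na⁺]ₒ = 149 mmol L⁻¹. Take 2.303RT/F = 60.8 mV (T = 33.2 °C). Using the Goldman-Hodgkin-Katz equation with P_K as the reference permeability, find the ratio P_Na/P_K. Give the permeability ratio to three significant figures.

0.0752

Let α = P_Na/P_K. GHK: Vm = 60.8·log₁₀[(Kₒ + α·Naₒ)/(Kᵢ + α·Naᵢ)].
10^(Vm/60.8) = 10^(-52.3/60.8) = 0.13798
So 0.13798·(Kᵢ + α·Naᵢ) = Kₒ + α·Naₒ → α = (0.13798·110.0 − 4.25) / (149.0 − 0.13798·26.4)
α = (15.18 − 4.25) / (149.0 − 3.643) = 10.93/145.4 = 0.07518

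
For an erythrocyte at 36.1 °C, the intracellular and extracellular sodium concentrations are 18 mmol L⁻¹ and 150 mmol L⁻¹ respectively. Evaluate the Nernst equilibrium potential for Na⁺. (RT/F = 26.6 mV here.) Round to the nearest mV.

56 mV

E = (26.6/z) · ln([Na⁺]_out/[Na⁺]_in) with z = +1.
= (26.6/1) · ln(150/18) = 26.60 · ln(8.333)
= 26.60 · (2.1203) = 56.40 mV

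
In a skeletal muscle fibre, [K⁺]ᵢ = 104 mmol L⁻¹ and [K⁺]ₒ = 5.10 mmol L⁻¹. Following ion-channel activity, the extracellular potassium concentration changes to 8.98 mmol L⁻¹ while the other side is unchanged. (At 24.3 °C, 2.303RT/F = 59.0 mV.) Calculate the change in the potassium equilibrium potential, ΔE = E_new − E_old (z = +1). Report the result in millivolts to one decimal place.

E_old = (59.0/1)·log₁₀(5.10/104) = -77.26 mV
E_new = (59.0/1)·log₁₀(8.98/104) = -62.76 mV
ΔE = -62.76 − (-77.26) = 14.50 mV

14.5 mV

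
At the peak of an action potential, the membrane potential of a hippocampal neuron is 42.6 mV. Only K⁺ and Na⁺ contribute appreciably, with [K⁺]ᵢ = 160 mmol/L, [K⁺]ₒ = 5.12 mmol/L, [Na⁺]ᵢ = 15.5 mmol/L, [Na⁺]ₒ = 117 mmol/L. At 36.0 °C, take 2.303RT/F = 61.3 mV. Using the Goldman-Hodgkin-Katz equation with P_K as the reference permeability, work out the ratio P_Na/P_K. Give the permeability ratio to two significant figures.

20

Let α = P_Na/P_K. GHK: Vm = 61.3·log₁₀[(Kₒ + α·Naₒ)/(Kᵢ + α·Naᵢ)].
10^(Vm/61.3) = 10^(42.6/61.3) = 4.9539
So 4.9539·(Kᵢ + α·Naᵢ) = Kₒ + α·Naₒ → α = (4.9539·160.0 − 5.12) / (117.0 − 4.9539·15.5)
α = (792.6 − 5.12) / (117.0 − 76.78) = 787.5/40.22 = 19.58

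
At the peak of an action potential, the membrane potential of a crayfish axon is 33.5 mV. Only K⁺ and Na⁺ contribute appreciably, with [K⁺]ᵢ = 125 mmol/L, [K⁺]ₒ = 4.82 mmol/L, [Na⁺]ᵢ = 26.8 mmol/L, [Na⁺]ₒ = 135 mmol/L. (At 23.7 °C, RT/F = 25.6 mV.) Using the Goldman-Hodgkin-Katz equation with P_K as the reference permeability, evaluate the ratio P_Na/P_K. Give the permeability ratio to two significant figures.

13

Let α = P_Na/P_K. GHK: Vm = 25.6·ln[(Kₒ + α·Naₒ)/(Kᵢ + α·Naᵢ)].
e^(Vm/25.6) = e^(33.5/25.6) = 3.701
So 3.701·(Kᵢ + α·Naᵢ) = Kₒ + α·Naₒ → α = (3.701·125.0 − 4.82) / (135.0 − 3.701·26.8)
α = (462.6 − 4.82) / (135.0 − 99.19) = 457.8/35.81 = 12.78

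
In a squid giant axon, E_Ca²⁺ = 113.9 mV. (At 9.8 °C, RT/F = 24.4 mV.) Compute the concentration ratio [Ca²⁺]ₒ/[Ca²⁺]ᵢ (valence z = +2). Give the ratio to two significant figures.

ln([out]/[in]) = E·z/(24.4) = 113.9 × 2 / 24.4 = 9.3361
[out]/[in] = e^(9.3361) = 1.134e+04

11000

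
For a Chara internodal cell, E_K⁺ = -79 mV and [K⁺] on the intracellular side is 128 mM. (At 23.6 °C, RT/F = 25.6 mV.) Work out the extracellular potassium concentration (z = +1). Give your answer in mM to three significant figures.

Nernst: E = (25.6/1) · ln([out]/[in]), so ln([out]/[in]) = -79.0 × 1 / 25.6 = -3.0859.
[out]/[in] = e^(-3.0859) = 0.04569.
[out] = 0.04569 × 128 = 5.848 mM.

5.85 mM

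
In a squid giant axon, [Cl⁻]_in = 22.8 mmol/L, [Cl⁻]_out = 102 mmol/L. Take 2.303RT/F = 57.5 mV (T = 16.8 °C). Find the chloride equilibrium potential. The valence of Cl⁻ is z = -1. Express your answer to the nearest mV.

-37 mV

E = (57.5/z) · log₁₀([Cl⁻]_out/[Cl⁻]_in) with z = -1.
For an anion, dividing by z = -1 reverses the sign.
= (57.5/-1) · log₁₀(102/22.8) = -57.50 · log₁₀(4.474)
= -57.50 · (0.6507) = -37.41 mV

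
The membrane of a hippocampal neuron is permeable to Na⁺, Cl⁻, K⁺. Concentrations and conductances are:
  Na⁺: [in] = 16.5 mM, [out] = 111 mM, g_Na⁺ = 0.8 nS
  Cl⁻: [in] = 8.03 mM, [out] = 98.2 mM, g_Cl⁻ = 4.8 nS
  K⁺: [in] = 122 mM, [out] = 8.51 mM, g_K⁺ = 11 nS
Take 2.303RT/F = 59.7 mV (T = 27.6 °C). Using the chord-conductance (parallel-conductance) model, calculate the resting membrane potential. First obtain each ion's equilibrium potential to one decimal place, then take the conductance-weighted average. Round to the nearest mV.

-62 mV

E_Na⁺ = (59.7/1)·log₁₀(111/16.5) = 49.4 mV
E_Cl⁻ = (59.7/-1)·log₁₀(98.2/8.03) = -64.9 mV
E_K⁺ = (59.7/1)·log₁₀(8.51/122) = -69.0 mV
Vm = (Σ gᵢEᵢ)/(Σ gᵢ) = (0.8·49.4 + 4.8·-64.9 + 11·-69.0) / (0.8 + 4.8 + 11)
= -1031.00 / 16.6 = -62.11 mV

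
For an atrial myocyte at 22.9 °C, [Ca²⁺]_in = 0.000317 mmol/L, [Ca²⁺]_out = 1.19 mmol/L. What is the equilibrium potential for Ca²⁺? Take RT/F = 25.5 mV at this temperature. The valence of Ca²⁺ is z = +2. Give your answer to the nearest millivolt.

E = (25.5/z) · ln([Ca²⁺]_out/[Ca²⁺]_in) with z = +2.
= (25.5/2) · ln(1.19/0.000317) = 12.75 · ln(3754)
= 12.75 · (8.2306) = 104.94 mV

105 mV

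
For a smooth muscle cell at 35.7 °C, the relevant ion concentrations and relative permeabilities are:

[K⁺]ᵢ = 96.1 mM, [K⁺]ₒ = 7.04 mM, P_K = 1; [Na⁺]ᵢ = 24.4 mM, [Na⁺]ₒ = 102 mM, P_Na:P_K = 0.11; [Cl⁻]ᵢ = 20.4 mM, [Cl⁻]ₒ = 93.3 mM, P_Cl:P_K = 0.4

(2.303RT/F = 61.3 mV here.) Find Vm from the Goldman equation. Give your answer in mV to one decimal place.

Vm = 61.3 · log₁₀[(Σ P·[cation]ₒ + Σ P·[anion]ᵢ) / (Σ P·[cation]ᵢ + Σ P·[anion]ₒ)]
Numerator = 1×7.04 + 0.11×102 + 0.4×20.4 = 26.42
Denominator = 1×96.1 + 0.11×24.4 + 0.4×93.3 = 136.1
Vm = 61.3 · log₁₀(0.19412) = 61.3 × (-0.7119) = -43.64 mV

-43.6 mV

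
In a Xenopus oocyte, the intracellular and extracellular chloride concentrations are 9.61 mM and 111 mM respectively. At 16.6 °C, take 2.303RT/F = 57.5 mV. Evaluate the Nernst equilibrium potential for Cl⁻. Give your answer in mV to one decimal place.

-61.1 mV

E = (57.5/z) · log₁₀([Cl⁻]_out/[Cl⁻]_in) with z = -1.
For an anion, dividing by z = -1 reverses the sign.
= (57.5/-1) · log₁₀(111/9.61) = -57.50 · log₁₀(11.55)
= -57.50 · (1.0626) = -61.10 mV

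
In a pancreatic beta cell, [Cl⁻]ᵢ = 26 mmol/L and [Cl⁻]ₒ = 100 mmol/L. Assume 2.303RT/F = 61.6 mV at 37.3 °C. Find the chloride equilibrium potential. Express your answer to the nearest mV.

E = (61.6/z) · log₁₀([Cl⁻]_out/[Cl⁻]_in) with z = -1.
For an anion, dividing by z = -1 reverses the sign.
= (61.6/-1) · log₁₀(100/26) = -61.60 · log₁₀(3.846)
= -61.60 · (0.5850) = -36.04 mV

-36 mV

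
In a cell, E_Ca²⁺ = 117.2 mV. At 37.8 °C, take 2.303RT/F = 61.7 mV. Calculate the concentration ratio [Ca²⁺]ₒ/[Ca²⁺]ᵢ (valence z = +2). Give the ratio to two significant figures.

log₁₀([out]/[in]) = E·z/(61.7) = 117.2 × 2 / 61.7 = 3.7990
[out]/[in] = 10^(3.7990) = 6295

6300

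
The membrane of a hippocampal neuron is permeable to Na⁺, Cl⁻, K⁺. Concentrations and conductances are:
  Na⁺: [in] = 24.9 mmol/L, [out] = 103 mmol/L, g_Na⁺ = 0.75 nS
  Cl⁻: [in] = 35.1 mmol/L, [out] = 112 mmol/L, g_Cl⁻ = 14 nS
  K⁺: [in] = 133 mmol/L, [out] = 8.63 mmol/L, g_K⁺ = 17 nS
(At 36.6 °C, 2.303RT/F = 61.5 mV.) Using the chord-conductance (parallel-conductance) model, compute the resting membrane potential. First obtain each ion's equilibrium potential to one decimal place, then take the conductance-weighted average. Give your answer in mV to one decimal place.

-51.9 mV

E_Na⁺ = (61.5/1)·log₁₀(103/24.9) = 37.9 mV
E_Cl⁻ = (61.5/-1)·log₁₀(112/35.1) = -31.0 mV
E_K⁺ = (61.5/1)·log₁₀(8.63/133) = -73.1 mV
Vm = (Σ gᵢEᵢ)/(Σ gᵢ) = (0.75·37.9 + 14·-31.0 + 17·-73.1) / (0.75 + 14 + 17)
= -1648.27 / 31.75 = -51.91 mV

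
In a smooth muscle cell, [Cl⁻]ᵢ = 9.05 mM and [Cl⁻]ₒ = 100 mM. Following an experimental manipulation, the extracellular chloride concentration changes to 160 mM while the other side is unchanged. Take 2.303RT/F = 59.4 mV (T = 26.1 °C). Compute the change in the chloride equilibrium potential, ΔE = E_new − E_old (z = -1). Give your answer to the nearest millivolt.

-12 mV

E_old = (59.4/-1)·log₁₀(100/9.05) = -61.98 mV
E_new = (59.4/-1)·log₁₀(160/9.05) = -74.10 mV
ΔE = -74.10 − (-61.98) = -12.12 mV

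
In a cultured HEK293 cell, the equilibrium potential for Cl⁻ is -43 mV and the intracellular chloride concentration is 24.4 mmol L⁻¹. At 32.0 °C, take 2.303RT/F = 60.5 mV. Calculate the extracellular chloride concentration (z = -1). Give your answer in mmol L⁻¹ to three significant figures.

125 mmol L⁻¹

Nernst: E = (60.5/-1) · log₁₀([out]/[in]), so log₁₀([out]/[in]) = -43.0 × -1 / 60.5 = 0.7107.
[out]/[in] = 10^(0.7107) = 5.137.
[out] = 5.137 × 24.4 = 125.4 mmol L⁻¹.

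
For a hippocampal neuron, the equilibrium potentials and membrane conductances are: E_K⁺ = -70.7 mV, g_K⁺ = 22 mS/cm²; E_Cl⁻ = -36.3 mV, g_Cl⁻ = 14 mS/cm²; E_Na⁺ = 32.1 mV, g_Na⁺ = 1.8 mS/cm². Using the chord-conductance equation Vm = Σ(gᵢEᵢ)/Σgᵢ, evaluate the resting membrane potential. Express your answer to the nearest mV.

Σ gᵢEᵢ = 22·(-70.7) + 14·(-36.3) + 1.8·(32.1) = -2005.82
Σ gᵢ = 22 + 14 + 1.8 = 37.8
Vm = -2005.82 / 37.8 = -53.06 mV

-53 mV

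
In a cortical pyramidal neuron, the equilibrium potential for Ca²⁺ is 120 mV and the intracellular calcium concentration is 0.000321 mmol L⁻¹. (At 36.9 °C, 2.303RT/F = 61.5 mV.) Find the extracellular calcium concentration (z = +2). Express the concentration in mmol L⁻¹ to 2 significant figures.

Nernst: E = (61.5/2) · log₁₀([out]/[in]), so log₁₀([out]/[in]) = 120.0 × 2 / 61.5 = 3.9024.
[out]/[in] = 10^(3.9024) = 7988.
[out] = 7988 × 0.000321 = 2.564 mmol L⁻¹.

2.6 mmol L⁻¹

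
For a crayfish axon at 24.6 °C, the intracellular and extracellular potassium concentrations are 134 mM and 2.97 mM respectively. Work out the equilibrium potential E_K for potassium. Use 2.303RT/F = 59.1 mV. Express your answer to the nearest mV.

E = (59.1/z) · log₁₀([K⁺]_out/[K⁺]_in) with z = +1.
= (59.1/1) · log₁₀(2.97/134) = 59.10 · log₁₀(0.02216)
= 59.10 · (-1.6543) = -97.77 mV

-98 mV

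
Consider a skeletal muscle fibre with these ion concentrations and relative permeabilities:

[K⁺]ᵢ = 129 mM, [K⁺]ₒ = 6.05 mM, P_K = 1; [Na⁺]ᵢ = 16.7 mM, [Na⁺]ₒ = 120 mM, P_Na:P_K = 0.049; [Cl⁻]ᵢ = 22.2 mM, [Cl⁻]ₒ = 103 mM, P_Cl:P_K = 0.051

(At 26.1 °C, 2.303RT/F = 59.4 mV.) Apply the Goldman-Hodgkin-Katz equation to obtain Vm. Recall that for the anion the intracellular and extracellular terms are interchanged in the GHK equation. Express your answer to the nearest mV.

-60 mV

Vm = 59.4 · log₁₀[(Σ P·[cation]ₒ + Σ P·[anion]ᵢ) / (Σ P·[cation]ᵢ + Σ P·[anion]ₒ)]
Numerator = 1×6.05 + 0.049×120 + 0.051×22.2 = 13.06
Denominator = 1×129 + 0.049×16.7 + 0.051×103 = 135.1
Vm = 59.4 · log₁₀(0.096706) = 59.4 × (-1.0145) = -60.26 mV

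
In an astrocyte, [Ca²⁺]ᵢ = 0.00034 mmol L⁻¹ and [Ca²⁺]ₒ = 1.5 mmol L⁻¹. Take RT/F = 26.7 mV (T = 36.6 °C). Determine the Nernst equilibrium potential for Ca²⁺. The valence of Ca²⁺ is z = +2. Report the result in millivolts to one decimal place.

E = (26.7/z) · ln([Ca²⁺]_out/[Ca²⁺]_in) with z = +2.
= (26.7/2) · ln(1.5/0.00034) = 13.35 · ln(4412)
= 13.35 · (8.3920) = 112.03 mV

112.0 mV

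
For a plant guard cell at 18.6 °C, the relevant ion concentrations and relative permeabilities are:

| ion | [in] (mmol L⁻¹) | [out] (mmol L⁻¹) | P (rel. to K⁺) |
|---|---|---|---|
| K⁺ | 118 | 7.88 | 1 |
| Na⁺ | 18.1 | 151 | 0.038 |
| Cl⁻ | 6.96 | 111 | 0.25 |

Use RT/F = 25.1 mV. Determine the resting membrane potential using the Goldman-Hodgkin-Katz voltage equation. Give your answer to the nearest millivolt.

Vm = 25.1 · ln[(Σ P·[cation]ₒ + Σ P·[anion]ᵢ) / (Σ P·[cation]ᵢ + Σ P·[anion]ₒ)]
Numerator = 1×7.88 + 0.038×151 + 0.25×6.96 = 15.36
Denominator = 1×118 + 0.038×18.1 + 0.25×111 = 146.4
Vm = 25.1 · ln(0.10488) = 25.1 × (-2.2550) = -56.60 mV

-57 mV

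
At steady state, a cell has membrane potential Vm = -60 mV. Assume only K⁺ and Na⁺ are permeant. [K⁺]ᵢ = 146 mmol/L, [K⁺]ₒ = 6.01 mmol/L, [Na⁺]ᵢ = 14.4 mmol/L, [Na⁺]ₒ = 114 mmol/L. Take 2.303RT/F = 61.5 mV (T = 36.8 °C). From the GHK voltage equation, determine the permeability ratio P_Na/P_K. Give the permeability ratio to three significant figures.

0.0839

Let α = P_Na/P_K. GHK: Vm = 61.5·log₁₀[(Kₒ + α·Naₒ)/(Kᵢ + α·Naᵢ)].
10^(Vm/61.5) = 10^(-60.0/61.5) = 0.10578
So 0.10578·(Kᵢ + α·Naᵢ) = Kₒ + α·Naₒ → α = (0.10578·146.0 − 6.01) / (114.0 − 0.10578·14.4)
α = (15.44 − 6.01) / (114.0 − 1.523) = 9.433/112.5 = 0.08387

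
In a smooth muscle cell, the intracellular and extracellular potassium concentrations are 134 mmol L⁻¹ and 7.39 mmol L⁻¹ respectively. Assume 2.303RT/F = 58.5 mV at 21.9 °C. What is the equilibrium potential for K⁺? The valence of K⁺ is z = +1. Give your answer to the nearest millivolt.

-74 mV

E = (58.5/z) · log₁₀([K⁺]_out/[K⁺]_in) with z = +1.
= (58.5/1) · log₁₀(7.39/134) = 58.50 · log₁₀(0.05515)
= 58.50 · (-1.2585) = -73.62 mV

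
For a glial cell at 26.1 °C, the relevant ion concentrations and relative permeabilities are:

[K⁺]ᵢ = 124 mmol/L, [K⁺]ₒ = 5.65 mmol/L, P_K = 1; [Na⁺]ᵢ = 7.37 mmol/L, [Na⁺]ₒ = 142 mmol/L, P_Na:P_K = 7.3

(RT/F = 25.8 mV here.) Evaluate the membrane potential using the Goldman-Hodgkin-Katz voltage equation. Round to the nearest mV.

46 mV

Vm = 25.8 · ln[(Σ P·[cation]ₒ + Σ P·[anion]ᵢ) / (Σ P·[cation]ᵢ + Σ P·[anion]ₒ)]
Numerator = 1×5.65 + 7.3×142 = 1042
Denominator = 1×124 + 7.3×7.37 = 177.8
Vm = 25.8 · ln(5.8619) = 25.8 × (1.7685) = 45.63 mV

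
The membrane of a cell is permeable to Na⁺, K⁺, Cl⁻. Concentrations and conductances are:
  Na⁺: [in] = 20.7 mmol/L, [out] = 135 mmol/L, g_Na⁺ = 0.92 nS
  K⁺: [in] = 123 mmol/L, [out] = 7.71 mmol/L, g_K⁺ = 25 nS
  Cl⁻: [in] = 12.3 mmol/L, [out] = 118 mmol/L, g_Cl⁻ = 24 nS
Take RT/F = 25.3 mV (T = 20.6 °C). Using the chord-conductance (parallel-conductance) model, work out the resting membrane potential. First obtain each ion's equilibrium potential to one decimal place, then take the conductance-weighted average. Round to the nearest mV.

-62 mV

E_Na⁺ = (25.3/1)·ln(135/20.7) = 47.4 mV
E_K⁺ = (25.3/1)·ln(7.71/123) = -70.1 mV
E_Cl⁻ = (25.3/-1)·ln(118/12.3) = -57.2 mV
Vm = (Σ gᵢEᵢ)/(Σ gᵢ) = (0.92·47.4 + 25·-70.1 + 24·-57.2) / (0.92 + 25 + 24)
= -3081.69 / 49.92 = -61.73 mV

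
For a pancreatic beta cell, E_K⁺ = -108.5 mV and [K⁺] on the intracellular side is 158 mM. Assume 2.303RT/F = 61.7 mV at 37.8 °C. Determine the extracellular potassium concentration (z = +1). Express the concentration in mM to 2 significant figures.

2.8 mM

Nernst: E = (61.7/1) · log₁₀([out]/[in]), so log₁₀([out]/[in]) = -108.5 × 1 / 61.7 = -1.7585.
[out]/[in] = 10^(-1.7585) = 0.01744.
[out] = 0.01744 × 158 = 2.755 mM.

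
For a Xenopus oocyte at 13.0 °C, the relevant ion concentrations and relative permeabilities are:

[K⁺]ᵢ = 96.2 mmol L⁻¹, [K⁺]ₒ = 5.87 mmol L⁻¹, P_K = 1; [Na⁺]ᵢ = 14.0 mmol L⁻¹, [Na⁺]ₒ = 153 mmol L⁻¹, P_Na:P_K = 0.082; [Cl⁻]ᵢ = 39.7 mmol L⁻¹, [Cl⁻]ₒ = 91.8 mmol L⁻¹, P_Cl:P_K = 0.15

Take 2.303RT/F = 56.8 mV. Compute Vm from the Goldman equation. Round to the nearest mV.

-37 mV

Vm = 56.8 · log₁₀[(Σ P·[cation]ₒ + Σ P·[anion]ᵢ) / (Σ P·[cation]ᵢ + Σ P·[anion]ₒ)]
Numerator = 1×5.87 + 0.082×153 + 0.15×39.7 = 24.37
Denominator = 1×96.2 + 0.082×14.0 + 0.15×91.8 = 111.1
Vm = 56.8 · log₁₀(0.21933) = 56.8 × (-0.6589) = -37.43 mV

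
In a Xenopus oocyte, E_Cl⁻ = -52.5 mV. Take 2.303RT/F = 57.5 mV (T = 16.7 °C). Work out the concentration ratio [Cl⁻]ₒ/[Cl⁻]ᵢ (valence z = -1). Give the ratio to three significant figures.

log₁₀([out]/[in]) = E·z/(57.5) = -52.5 × -1 / 57.5 = 0.9130
[out]/[in] = 10^(0.9130) = 8.185

8.19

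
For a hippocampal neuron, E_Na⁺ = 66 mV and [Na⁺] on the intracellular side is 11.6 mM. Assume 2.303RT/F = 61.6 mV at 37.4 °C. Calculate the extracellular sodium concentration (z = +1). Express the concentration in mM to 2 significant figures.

Nernst: E = (61.6/1) · log₁₀([out]/[in]), so log₁₀([out]/[in]) = 66.0 × 1 / 61.6 = 1.0714.
[out]/[in] = 10^(1.0714) = 11.79.
[out] = 11.79 × 11.6 = 136.7 mM.

140 mM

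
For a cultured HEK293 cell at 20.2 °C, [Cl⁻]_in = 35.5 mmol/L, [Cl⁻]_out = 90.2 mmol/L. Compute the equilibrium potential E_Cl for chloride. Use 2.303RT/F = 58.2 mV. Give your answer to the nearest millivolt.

-24 mV

E = (58.2/z) · log₁₀([Cl⁻]_out/[Cl⁻]_in) with z = -1.
For an anion, dividing by z = -1 reverses the sign.
= (58.2/-1) · log₁₀(90.2/35.5) = -58.20 · log₁₀(2.541)
= -58.20 · (0.4050) = -23.57 mV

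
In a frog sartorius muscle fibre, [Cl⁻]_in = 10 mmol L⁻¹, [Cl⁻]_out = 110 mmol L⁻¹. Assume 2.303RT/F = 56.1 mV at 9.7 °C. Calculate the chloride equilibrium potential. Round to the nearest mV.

E = (56.1/z) · log₁₀([Cl⁻]_out/[Cl⁻]_in) with z = -1.
For an anion, dividing by z = -1 reverses the sign.
= (56.1/-1) · log₁₀(110/10) = -56.10 · log₁₀(11)
= -56.10 · (1.0414) = -58.42 mV

-58 mV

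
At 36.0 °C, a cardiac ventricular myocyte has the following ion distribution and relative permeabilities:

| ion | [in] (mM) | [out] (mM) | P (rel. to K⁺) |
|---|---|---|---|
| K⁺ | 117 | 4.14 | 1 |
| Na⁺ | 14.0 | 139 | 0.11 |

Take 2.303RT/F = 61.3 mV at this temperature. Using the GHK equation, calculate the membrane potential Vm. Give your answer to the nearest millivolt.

Vm = 61.3 · log₁₀[(Σ P·[cation]ₒ + Σ P·[anion]ᵢ) / (Σ P·[cation]ᵢ + Σ P·[anion]ₒ)]
Numerator = 1×4.14 + 0.11×139 = 19.43
Denominator = 1×117 + 0.11×14.0 = 118.5
Vm = 61.3 · log₁₀(0.16391) = 61.3 × (-0.7854) = -48.14 mV

-48 mV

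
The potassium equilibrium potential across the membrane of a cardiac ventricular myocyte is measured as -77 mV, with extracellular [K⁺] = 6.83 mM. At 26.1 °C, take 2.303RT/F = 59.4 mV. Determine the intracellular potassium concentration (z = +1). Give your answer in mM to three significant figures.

135 mM

Nernst: E = (59.4/1) · log₁₀([out]/[in]), so log₁₀([out]/[in]) = -77.0 × 1 / 59.4 = -1.2963.
[out]/[in] = 10^(-1.2963) = 0.05055.
[in] = 6.83 / 0.05055 = 135.1 mM.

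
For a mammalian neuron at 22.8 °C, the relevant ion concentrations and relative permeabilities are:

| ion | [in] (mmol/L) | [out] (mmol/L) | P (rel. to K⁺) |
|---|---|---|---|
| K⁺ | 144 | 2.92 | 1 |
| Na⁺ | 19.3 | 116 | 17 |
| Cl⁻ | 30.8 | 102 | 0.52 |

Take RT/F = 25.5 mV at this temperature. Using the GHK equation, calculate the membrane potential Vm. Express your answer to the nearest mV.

34 mV

Vm = 25.5 · ln[(Σ P·[cation]ₒ + Σ P·[anion]ᵢ) / (Σ P·[cation]ᵢ + Σ P·[anion]ₒ)]
Numerator = 1×2.92 + 17×116 + 0.52×30.8 = 1991
Denominator = 1×144 + 17×19.3 + 0.52×102 = 525.1
Vm = 25.5 · ln(3.7912) = 25.5 × (1.3327) = 33.98 mV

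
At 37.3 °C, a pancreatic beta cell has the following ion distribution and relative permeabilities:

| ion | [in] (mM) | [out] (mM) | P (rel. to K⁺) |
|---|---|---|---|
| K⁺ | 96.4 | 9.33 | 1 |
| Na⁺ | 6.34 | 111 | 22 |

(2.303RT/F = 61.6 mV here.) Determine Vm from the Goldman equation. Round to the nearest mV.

63 mV

Vm = 61.6 · log₁₀[(Σ P·[cation]ₒ + Σ P·[anion]ᵢ) / (Σ P·[cation]ᵢ + Σ P·[anion]ₒ)]
Numerator = 1×9.33 + 22×111 = 2451
Denominator = 1×96.4 + 22×6.34 = 235.9
Vm = 61.6 · log₁₀(10.392) = 61.6 × (1.0167) = 62.63 mV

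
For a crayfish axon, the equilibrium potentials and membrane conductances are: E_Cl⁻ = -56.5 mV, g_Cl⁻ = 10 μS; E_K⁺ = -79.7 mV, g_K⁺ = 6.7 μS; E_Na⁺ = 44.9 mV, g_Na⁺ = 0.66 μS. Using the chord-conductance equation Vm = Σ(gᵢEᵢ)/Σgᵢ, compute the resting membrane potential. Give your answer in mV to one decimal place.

Σ gᵢEᵢ = 10·(-56.5) + 6.7·(-79.7) + 0.66·(44.9) = -1069.36
Σ gᵢ = 10 + 6.7 + 0.66 = 17.36
Vm = -1069.36 / 17.36 = -61.60 mV

-61.6 mV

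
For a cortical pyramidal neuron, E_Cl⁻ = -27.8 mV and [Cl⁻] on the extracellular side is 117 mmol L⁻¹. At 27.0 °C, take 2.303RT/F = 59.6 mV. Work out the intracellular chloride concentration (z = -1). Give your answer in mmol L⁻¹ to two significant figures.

Nernst: E = (59.6/-1) · log₁₀([out]/[in]), so log₁₀([out]/[in]) = -27.8 × -1 / 59.6 = 0.4664.
[out]/[in] = 10^(0.4664) = 2.927.
[in] = 117 / 2.927 = 39.97 mmol L⁻¹.

40 mmol L⁻¹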